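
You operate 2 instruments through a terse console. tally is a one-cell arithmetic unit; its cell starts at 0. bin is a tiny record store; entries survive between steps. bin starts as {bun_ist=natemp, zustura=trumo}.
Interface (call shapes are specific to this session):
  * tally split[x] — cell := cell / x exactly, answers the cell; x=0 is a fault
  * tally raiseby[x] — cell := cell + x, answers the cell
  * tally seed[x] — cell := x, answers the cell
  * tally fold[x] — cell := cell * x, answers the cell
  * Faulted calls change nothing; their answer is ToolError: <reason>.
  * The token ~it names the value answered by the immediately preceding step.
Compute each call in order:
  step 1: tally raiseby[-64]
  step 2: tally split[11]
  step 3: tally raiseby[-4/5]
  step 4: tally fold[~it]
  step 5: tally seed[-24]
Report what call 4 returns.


Answer: 132496/3025

Derivation:
I call tally raiseby on -64, — result: -64.
I invoke tally split on 11, → -64/11.
I use tally raiseby on -4/5, → -364/55.
I use tally fold on ~it, which returns 132496/3025.
Then tally seed on -24, → -24.


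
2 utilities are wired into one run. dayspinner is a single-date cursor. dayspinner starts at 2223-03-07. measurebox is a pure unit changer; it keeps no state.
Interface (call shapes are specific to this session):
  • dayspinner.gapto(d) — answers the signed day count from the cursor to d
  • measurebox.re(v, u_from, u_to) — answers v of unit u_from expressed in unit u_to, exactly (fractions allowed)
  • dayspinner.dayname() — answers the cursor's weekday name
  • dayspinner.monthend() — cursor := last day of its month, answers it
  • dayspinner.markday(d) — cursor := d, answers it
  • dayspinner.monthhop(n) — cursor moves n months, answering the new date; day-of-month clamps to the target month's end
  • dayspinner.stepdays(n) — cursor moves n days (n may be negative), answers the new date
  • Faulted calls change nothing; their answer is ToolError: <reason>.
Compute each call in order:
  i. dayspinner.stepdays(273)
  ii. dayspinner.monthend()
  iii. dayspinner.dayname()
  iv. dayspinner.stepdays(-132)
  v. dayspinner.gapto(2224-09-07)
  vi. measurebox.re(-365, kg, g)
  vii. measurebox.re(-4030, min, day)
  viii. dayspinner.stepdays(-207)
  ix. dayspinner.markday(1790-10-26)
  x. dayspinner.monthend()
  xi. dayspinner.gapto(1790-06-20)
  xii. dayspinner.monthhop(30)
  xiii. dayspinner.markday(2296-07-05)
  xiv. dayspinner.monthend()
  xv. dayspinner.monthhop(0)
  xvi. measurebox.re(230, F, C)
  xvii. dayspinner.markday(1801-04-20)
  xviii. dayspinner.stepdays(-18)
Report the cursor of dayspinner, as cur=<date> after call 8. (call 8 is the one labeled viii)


I run dayspinner.stepdays(n→273), and see 2223-12-05.
Then dayspinner.monthend(): 2223-12-31.
Invoking dayspinner.dayname(): Wednesday.
I run dayspinner.stepdays(n→-132), and observe 2223-08-21.
Invoking dayspinner.gapto(d→2224-09-07), → 383.
Invoking measurebox.re(v→-365, u_from→kg, u_to→g), yielding -365000.
Then measurebox.re(v→-4030, u_from→min, u_to→day): -403/144.
I call dayspinner.stepdays(n→-207), and observe 2223-01-26.
I call dayspinner.markday(d→1790-10-26), yielding 1790-10-26.
I try dayspinner.monthend(), and observe 1790-10-31.
Invoking dayspinner.gapto(d→1790-06-20), and observe -133.
I call dayspinner.monthhop(n→30), which returns 1793-04-30.
I call dayspinner.markday(d→2296-07-05), which returns 2296-07-05.
Now I run dayspinner.monthend(): 2296-07-31.
Then dayspinner.monthhop(n→0), yielding 2296-07-31.
Now I run measurebox.re(v→230, u_from→F, u_to→C), — result: 110.
Then dayspinner.markday(d→1801-04-20), giving 1801-04-20.
Calling dayspinner.stepdays(n→-18), → 1801-04-02.

Answer: cur=2223-01-26


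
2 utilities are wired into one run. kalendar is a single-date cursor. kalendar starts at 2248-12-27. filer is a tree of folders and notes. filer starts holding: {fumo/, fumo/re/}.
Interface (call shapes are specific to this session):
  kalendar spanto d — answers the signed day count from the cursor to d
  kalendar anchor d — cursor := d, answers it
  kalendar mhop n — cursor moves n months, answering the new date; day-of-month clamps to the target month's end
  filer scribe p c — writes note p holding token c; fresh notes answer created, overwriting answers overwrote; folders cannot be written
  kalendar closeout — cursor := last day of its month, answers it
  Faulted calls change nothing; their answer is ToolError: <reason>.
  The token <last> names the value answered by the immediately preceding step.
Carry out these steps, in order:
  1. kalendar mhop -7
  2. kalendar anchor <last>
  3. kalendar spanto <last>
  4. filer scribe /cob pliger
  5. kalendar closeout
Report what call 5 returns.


Answer: 2248-05-31

Derivation:
~$ kalendar mhop -7
:: 2248-05-27
~$ kalendar anchor <last>
:: 2248-05-27
~$ kalendar spanto <last>
:: 0
~$ filer scribe /cob pliger
:: created
~$ kalendar closeout
:: 2248-05-31


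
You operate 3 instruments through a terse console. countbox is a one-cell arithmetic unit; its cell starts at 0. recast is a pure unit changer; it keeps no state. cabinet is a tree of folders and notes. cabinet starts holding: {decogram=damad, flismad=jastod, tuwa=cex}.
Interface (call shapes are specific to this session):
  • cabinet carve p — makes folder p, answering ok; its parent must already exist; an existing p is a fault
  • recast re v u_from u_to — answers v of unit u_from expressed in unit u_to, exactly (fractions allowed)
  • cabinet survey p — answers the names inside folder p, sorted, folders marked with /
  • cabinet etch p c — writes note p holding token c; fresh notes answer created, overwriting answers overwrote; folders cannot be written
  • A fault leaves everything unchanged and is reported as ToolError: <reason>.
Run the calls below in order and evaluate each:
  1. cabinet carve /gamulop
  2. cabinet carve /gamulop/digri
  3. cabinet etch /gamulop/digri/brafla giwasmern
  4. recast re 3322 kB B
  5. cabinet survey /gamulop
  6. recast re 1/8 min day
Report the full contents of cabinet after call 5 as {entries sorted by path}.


Answer: {decogram=damad, flismad=jastod, gamulop/, gamulop/digri/, gamulop/digri/brafla=giwasmern, tuwa=cex}

Derivation:
→ cabinet carve(p→/gamulop)
← ok
→ cabinet carve(p→/gamulop/digri)
← ok
→ cabinet etch(p→/gamulop/digri/brafla, c→giwasmern)
← created
→ recast re(v→3322, u_from→kB, u_to→B)
← 3322000
→ cabinet survey(p→/gamulop)
← [digri/]
→ recast re(v→1/8, u_from→min, u_to→day)
← 1/11520


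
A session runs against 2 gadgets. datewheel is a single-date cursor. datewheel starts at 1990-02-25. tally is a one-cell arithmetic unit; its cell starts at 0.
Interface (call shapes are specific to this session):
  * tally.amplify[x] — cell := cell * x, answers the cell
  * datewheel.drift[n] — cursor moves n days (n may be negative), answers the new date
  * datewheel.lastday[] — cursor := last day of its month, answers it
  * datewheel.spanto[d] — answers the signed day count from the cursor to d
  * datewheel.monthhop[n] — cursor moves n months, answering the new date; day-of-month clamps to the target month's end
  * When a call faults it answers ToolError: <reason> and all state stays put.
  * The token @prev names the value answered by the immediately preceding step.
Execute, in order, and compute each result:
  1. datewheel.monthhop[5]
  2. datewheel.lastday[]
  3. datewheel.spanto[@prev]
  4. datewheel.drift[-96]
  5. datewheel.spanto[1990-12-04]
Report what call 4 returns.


Answer: 1990-04-26

Derivation:
# 1. datewheel.monthhop(n: 5) ~> 1990-07-25
# 2. datewheel.lastday() ~> 1990-07-31
# 3. datewheel.spanto(d: @prev) ~> 0
# 4. datewheel.drift(n: -96) ~> 1990-04-26
# 5. datewheel.spanto(d: 1990-12-04) ~> 222


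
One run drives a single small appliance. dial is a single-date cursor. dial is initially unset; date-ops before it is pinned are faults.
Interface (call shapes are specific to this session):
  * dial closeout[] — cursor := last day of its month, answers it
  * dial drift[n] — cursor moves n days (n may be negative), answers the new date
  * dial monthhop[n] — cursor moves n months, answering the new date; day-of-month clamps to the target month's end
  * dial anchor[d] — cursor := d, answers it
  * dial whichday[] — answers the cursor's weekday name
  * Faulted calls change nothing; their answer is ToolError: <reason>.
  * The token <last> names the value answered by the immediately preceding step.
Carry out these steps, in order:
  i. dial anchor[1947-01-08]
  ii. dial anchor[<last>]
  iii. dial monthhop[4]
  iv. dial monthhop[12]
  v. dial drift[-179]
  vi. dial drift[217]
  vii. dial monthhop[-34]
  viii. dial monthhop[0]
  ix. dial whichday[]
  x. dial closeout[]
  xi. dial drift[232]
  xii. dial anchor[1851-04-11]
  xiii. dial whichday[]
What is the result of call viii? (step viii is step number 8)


! 1. dial anchor(d→1947-01-08) ~> 1947-01-08
! 2. dial anchor(d→<last>) ~> 1947-01-08
! 3. dial monthhop(n→4) ~> 1947-05-08
! 4. dial monthhop(n→12) ~> 1948-05-08
! 5. dial drift(n→-179) ~> 1947-11-11
! 6. dial drift(n→217) ~> 1948-06-15
! 7. dial monthhop(n→-34) ~> 1945-08-15
! 8. dial monthhop(n→0) ~> 1945-08-15
! 9. dial whichday() ~> Wednesday
! 10. dial closeout() ~> 1945-08-31
! 11. dial drift(n→232) ~> 1946-04-20
! 12. dial anchor(d→1851-04-11) ~> 1851-04-11
! 13. dial whichday() ~> Friday

Answer: 1945-08-15


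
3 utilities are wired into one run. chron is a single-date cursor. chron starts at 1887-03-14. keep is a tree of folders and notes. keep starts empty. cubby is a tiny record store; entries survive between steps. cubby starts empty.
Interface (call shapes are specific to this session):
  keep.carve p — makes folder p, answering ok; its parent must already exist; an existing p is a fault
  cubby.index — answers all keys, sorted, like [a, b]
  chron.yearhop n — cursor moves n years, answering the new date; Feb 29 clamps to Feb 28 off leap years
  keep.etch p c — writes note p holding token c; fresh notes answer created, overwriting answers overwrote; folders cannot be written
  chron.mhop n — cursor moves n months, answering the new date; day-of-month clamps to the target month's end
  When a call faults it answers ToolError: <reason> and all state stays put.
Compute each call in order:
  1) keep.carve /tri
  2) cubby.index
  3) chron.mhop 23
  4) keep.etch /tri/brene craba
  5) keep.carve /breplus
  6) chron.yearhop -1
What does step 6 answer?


Answer: 1888-02-14

Derivation:
$ carve p→/tri
  ok
$ index
  []
$ mhop n→23
  1889-02-14
$ etch p→/tri/brene c→craba
  created
$ carve p→/breplus
  ok
$ yearhop n→-1
  1888-02-14


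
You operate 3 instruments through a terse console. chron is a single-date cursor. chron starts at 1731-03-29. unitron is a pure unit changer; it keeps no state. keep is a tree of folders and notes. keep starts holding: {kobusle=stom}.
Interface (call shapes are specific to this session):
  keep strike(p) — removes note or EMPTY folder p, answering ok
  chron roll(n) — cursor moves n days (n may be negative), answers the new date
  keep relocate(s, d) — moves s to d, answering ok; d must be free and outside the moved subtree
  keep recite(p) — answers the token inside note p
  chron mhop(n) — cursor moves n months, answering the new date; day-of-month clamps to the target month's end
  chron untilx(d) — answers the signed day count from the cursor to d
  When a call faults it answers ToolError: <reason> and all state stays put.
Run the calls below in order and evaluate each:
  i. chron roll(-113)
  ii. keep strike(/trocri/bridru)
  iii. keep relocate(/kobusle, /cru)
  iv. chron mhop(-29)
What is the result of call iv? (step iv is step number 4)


Answer: 1728-07-06

Derivation:
Using chron roll passing n: -113, giving 1730-12-06.
Next I call keep strike passing p: /trocri/bridru, and see ToolError: not found.
Then keep relocate passing s: /kobusle, d: /cru, which returns ok.
Calling chron mhop passing n: -29, and observe 1728-07-06.


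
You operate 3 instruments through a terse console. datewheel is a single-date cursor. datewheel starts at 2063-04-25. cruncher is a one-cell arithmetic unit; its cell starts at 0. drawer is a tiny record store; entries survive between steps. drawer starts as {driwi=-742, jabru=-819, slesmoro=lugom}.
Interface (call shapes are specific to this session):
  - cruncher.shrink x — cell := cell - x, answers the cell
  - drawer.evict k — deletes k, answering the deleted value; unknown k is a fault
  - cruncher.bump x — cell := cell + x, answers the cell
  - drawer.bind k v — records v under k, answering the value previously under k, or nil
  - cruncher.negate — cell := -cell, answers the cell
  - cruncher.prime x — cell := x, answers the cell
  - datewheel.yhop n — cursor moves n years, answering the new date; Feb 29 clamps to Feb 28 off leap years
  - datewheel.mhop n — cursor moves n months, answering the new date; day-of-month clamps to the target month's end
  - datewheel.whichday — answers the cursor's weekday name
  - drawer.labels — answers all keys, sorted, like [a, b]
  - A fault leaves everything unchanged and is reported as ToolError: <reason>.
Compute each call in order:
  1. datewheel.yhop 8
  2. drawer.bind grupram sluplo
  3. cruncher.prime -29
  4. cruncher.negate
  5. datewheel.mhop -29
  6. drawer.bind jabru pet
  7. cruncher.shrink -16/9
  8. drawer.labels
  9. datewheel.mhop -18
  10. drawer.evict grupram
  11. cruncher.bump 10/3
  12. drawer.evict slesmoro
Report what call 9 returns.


// 1. datewheel.yhop(8) -> 2071-04-25
// 2. drawer.bind(grupram, sluplo) -> nil
// 3. cruncher.prime(-29) -> -29
// 4. cruncher.negate() -> 29
// 5. datewheel.mhop(-29) -> 2068-11-25
// 6. drawer.bind(jabru, pet) -> -819
// 7. cruncher.shrink(-16/9) -> 277/9
// 8. drawer.labels() -> [driwi, grupram, jabru, slesmoro]
// 9. datewheel.mhop(-18) -> 2067-05-25
// 10. drawer.evict(grupram) -> sluplo
// 11. cruncher.bump(10/3) -> 307/9
// 12. drawer.evict(slesmoro) -> lugom

Answer: 2067-05-25


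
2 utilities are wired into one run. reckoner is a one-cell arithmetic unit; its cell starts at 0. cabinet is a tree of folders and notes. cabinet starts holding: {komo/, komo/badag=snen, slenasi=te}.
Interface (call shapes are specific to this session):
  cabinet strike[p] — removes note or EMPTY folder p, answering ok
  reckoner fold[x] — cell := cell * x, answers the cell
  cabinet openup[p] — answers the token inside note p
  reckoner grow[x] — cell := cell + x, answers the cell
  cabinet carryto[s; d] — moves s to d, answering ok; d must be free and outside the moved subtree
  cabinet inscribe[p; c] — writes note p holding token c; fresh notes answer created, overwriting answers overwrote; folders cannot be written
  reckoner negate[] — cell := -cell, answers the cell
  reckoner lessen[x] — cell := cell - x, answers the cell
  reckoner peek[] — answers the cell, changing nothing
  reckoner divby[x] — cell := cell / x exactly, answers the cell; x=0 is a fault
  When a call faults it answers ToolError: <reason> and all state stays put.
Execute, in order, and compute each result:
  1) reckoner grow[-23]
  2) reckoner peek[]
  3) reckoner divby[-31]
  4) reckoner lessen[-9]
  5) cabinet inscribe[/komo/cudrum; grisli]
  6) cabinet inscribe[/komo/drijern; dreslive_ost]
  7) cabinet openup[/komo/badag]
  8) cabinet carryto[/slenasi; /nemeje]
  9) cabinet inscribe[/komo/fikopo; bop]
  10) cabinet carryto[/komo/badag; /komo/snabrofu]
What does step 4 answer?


// reckoner grow(x=-23) ~> -23
// reckoner peek() ~> -23
// reckoner divby(x=-31) ~> 23/31
// reckoner lessen(x=-9) ~> 302/31
// cabinet inscribe(p=/komo/cudrum, c=grisli) ~> created
// cabinet inscribe(p=/komo/drijern, c=dreslive_ost) ~> created
// cabinet openup(p=/komo/badag) ~> snen
// cabinet carryto(s=/slenasi, d=/nemeje) ~> ok
// cabinet inscribe(p=/komo/fikopo, c=bop) ~> created
// cabinet carryto(s=/komo/badag, d=/komo/snabrofu) ~> ok

Answer: 302/31


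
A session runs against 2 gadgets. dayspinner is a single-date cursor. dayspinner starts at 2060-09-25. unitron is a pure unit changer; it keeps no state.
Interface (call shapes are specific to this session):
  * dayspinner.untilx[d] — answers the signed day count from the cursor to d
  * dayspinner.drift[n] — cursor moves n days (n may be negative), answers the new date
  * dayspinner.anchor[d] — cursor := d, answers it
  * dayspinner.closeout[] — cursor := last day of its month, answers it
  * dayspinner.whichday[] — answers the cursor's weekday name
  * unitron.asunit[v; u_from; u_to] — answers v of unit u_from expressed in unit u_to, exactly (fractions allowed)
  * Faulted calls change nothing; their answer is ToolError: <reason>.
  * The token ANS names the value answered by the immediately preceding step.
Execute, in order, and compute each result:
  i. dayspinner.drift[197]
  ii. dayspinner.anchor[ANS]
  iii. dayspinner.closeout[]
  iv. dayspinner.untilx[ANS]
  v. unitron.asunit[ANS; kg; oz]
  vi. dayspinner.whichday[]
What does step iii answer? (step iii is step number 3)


I invoke dayspinner.drift(197), and see 2061-04-10.
Now I run dayspinner.anchor(ANS): 2061-04-10.
I try dayspinner.closeout(), and observe 2061-04-30.
Next I call dayspinner.untilx(ANS), — result: 0.
I invoke unitron.asunit(ANS, kg, oz), yielding 0.
Next I call dayspinner.whichday: Saturday.

Answer: 2061-04-30


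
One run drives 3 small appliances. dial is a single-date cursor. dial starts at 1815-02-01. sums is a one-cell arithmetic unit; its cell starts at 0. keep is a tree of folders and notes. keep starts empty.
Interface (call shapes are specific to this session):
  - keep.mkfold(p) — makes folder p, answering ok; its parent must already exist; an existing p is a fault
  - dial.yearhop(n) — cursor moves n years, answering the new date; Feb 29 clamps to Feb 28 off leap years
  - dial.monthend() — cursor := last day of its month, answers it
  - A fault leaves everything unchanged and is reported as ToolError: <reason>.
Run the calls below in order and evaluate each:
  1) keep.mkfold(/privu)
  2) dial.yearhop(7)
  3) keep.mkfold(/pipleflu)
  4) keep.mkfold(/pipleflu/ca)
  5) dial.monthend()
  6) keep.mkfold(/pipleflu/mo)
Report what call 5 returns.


Answer: 1822-02-28

Derivation:
Step: keep.mkfold[p: /privu]
Result: ok
Step: dial.yearhop[n: 7]
Result: 1822-02-01
Step: keep.mkfold[p: /pipleflu]
Result: ok
Step: keep.mkfold[p: /pipleflu/ca]
Result: ok
Step: dial.monthend[]
Result: 1822-02-28
Step: keep.mkfold[p: /pipleflu/mo]
Result: ok


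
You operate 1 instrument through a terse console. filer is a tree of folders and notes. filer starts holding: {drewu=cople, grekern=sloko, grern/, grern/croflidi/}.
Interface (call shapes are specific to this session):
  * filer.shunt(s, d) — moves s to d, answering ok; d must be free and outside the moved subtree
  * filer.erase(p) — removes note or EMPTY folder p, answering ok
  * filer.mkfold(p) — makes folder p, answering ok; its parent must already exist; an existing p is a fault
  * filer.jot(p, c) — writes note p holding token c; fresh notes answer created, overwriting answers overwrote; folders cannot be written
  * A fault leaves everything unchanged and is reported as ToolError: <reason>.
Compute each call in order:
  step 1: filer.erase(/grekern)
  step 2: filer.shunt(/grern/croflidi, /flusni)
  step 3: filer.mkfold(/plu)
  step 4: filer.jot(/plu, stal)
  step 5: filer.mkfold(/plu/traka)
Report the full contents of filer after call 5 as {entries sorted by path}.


Answer: {drewu=cople, flusni/, grern/, plu/, plu/traka/}

Derivation:
~$ filer.erase /grekern
:: ok
~$ filer.shunt /grern/croflidi /flusni
:: ok
~$ filer.mkfold /plu
:: ok
~$ filer.jot /plu stal
:: ToolError: is a directory
~$ filer.mkfold /plu/traka
:: ok


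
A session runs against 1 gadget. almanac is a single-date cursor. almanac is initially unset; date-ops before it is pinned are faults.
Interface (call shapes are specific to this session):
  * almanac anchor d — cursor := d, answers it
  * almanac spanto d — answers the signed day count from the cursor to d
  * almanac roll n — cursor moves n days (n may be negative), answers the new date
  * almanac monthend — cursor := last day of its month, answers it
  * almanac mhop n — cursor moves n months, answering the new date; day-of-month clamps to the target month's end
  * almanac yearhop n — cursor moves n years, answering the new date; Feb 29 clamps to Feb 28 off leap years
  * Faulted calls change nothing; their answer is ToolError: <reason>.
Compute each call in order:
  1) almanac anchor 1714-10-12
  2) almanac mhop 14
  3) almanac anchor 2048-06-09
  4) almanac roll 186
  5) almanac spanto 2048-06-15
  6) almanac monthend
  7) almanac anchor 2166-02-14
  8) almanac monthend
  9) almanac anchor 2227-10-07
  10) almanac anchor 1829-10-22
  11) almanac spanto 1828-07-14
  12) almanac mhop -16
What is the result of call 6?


→ almanac anchor(d=1714-10-12)
← 1714-10-12
→ almanac mhop(n=14)
← 1715-12-12
→ almanac anchor(d=2048-06-09)
← 2048-06-09
→ almanac roll(n=186)
← 2048-12-12
→ almanac spanto(d=2048-06-15)
← -180
→ almanac monthend()
← 2048-12-31
→ almanac anchor(d=2166-02-14)
← 2166-02-14
→ almanac monthend()
← 2166-02-28
→ almanac anchor(d=2227-10-07)
← 2227-10-07
→ almanac anchor(d=1829-10-22)
← 1829-10-22
→ almanac spanto(d=1828-07-14)
← -465
→ almanac mhop(n=-16)
← 1828-06-22

Answer: 2048-12-31


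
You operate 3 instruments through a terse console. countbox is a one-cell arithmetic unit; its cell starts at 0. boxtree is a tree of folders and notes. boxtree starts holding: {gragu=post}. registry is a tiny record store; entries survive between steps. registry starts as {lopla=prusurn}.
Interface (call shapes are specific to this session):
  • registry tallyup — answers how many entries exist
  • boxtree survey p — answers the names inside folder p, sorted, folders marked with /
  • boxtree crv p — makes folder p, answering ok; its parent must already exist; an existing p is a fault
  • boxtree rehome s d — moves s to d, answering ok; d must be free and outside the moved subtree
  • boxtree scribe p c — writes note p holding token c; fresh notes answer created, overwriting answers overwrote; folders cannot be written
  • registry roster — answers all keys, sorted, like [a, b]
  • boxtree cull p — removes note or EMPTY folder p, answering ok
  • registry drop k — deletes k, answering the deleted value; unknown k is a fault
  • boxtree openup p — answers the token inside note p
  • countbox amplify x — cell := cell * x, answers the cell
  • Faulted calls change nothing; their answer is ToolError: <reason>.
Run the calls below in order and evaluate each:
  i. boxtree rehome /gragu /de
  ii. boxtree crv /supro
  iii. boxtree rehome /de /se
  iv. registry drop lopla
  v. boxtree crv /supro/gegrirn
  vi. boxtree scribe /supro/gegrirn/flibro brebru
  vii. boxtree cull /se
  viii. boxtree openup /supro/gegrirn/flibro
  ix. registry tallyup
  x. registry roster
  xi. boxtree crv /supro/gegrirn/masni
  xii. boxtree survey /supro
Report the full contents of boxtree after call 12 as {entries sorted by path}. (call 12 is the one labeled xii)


Answer: {supro/, supro/gegrirn/, supro/gegrirn/flibro=brebru, supro/gegrirn/masni/}

Derivation:
-> boxtree rehome(s=/gragu, d=/de)
<- ok
-> boxtree crv(p=/supro)
<- ok
-> boxtree rehome(s=/de, d=/se)
<- ok
-> registry drop(k=lopla)
<- prusurn
-> boxtree crv(p=/supro/gegrirn)
<- ok
-> boxtree scribe(p=/supro/gegrirn/flibro, c=brebru)
<- created
-> boxtree cull(p=/se)
<- ok
-> boxtree openup(p=/supro/gegrirn/flibro)
<- brebru
-> registry tallyup()
<- 0
-> registry roster()
<- []
-> boxtree crv(p=/supro/gegrirn/masni)
<- ok
-> boxtree survey(p=/supro)
<- [gegrirn/]


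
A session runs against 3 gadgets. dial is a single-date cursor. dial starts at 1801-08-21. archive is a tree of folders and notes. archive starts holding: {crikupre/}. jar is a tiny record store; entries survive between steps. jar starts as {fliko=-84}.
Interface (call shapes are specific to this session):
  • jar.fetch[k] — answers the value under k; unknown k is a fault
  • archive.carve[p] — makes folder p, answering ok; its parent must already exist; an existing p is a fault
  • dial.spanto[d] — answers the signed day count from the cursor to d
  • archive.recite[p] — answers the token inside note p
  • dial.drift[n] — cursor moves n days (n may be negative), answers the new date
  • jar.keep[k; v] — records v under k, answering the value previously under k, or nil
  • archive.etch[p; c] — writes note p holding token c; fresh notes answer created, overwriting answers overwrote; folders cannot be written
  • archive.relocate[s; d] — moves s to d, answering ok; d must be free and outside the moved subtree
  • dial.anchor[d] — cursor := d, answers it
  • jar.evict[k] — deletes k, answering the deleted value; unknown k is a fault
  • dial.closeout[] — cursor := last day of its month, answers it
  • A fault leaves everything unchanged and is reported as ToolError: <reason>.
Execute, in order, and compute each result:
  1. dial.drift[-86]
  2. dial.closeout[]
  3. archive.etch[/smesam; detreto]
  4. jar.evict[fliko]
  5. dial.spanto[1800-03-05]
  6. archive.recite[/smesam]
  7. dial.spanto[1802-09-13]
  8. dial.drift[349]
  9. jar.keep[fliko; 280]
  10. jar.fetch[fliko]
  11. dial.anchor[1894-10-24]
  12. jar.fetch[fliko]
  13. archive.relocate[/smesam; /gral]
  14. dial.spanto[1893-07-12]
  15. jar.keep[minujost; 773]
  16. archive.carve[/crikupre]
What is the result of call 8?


// 1. dial.drift(n='-86') => 1801-05-27
// 2. dial.closeout() => 1801-05-31
// 3. archive.etch(p='/smesam', c='detreto') => created
// 4. jar.evict(k='fliko') => -84
// 5. dial.spanto(d='1800-03-05') => -452
// 6. archive.recite(p='/smesam') => detreto
// 7. dial.spanto(d='1802-09-13') => 470
// 8. dial.drift(n='349') => 1802-05-15
// 9. jar.keep(k='fliko', v='280') => nil
// 10. jar.fetch(k='fliko') => 280
// 11. dial.anchor(d='1894-10-24') => 1894-10-24
// 12. jar.fetch(k='fliko') => 280
// 13. archive.relocate(s='/smesam', d='/gral') => ok
// 14. dial.spanto(d='1893-07-12') => -469
// 15. jar.keep(k='minujost', v='773') => nil
// 16. archive.carve(p='/crikupre') => ToolError: exists

Answer: 1802-05-15


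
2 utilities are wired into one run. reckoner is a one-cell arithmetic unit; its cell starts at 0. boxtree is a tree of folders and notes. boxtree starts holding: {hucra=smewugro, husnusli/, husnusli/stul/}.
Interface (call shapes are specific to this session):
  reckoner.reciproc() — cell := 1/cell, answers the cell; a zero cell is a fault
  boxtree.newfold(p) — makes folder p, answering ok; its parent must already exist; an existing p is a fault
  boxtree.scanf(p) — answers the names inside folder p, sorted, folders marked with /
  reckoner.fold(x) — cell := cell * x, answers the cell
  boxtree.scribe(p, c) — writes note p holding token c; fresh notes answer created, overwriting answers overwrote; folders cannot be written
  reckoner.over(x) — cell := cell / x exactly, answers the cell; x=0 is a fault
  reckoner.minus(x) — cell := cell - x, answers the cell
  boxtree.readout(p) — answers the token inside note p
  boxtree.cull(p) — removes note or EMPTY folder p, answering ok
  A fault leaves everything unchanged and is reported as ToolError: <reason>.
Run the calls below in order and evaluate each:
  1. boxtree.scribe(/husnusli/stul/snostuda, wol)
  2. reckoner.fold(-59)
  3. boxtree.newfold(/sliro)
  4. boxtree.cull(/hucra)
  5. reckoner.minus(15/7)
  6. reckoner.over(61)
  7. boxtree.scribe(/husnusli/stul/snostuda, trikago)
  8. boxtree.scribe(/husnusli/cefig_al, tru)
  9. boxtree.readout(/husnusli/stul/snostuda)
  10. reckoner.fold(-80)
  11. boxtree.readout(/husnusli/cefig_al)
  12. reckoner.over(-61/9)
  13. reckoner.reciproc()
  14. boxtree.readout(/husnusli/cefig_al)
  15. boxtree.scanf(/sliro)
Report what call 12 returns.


Answer: -10800/26047

Derivation:
I try boxtree.scribe using p='/husnusli/stul/snostuda', c='wol', and get created.
Using reckoner.fold using x='-59', yielding 0.
Invoking boxtree.newfold using p='/sliro', and observe ok.
Invoking boxtree.cull using p='/hucra', → ok.
Using reckoner.minus using x='15/7', and observe -15/7.
I use reckoner.over using x='61', and get -15/427.
Using boxtree.scribe using p='/husnusli/stul/snostuda', c='trikago', yielding overwrote.
Invoking boxtree.scribe using p='/husnusli/cefig_al', c='tru', which returns created.
I run boxtree.readout using p='/husnusli/stul/snostuda', and see trikago.
Using reckoner.fold using x='-80', and see 1200/427.
Next I call boxtree.readout using p='/husnusli/cefig_al', and see tru.
Next I call reckoner.over using x='-61/9', → -10800/26047.
I invoke reckoner.reciproc, yielding -26047/10800.
I invoke boxtree.readout using p='/husnusli/cefig_al', — result: tru.
Using boxtree.scanf using p='/sliro', yielding [].


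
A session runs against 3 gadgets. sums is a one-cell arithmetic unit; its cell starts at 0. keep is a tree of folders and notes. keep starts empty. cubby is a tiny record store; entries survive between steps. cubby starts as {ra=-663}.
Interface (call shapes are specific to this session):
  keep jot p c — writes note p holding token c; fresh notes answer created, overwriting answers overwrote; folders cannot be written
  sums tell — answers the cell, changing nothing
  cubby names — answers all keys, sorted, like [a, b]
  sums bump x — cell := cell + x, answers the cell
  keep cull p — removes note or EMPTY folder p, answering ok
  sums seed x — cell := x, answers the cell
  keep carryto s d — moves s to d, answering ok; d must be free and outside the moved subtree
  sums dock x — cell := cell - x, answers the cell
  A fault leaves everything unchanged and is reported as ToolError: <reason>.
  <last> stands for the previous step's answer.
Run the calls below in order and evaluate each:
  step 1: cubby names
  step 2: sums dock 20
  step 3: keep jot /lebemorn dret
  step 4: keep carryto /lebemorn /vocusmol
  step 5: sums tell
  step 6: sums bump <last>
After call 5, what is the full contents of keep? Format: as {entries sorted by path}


Answer: {vocusmol=dret}

Derivation:
Act: cubby names[]
Obs: [ra]
Act: sums dock[x: 20]
Obs: -20
Act: keep jot[p: /lebemorn; c: dret]
Obs: created
Act: keep carryto[s: /lebemorn; d: /vocusmol]
Obs: ok
Act: sums tell[]
Obs: -20
Act: sums bump[x: <last>]
Obs: -40


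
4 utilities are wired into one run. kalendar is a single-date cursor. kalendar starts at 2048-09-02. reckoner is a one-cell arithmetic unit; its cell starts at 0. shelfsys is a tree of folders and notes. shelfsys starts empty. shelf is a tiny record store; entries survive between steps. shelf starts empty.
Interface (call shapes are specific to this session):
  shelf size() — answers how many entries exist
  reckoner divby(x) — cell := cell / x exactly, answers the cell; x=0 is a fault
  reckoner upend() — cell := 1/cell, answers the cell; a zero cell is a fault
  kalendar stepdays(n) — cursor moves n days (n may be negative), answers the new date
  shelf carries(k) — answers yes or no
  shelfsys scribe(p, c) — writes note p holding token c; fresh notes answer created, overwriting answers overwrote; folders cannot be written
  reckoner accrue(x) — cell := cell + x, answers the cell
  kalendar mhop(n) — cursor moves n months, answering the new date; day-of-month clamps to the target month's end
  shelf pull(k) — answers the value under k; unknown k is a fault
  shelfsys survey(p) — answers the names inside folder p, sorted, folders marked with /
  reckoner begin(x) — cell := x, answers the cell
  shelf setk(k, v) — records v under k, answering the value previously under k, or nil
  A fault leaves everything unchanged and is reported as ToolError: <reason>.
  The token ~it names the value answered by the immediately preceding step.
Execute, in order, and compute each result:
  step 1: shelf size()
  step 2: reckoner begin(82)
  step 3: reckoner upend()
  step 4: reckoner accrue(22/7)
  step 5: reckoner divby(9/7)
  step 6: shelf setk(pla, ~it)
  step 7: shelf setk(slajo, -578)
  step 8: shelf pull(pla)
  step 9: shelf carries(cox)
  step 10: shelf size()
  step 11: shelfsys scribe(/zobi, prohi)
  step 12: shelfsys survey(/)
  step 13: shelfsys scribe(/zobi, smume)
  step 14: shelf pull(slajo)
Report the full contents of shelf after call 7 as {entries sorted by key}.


% 1. shelf size() ~> 0
% 2. reckoner begin(x: 82) ~> 82
% 3. reckoner upend() ~> 1/82
% 4. reckoner accrue(x: 22/7) ~> 1811/574
% 5. reckoner divby(x: 9/7) ~> 1811/738
% 6. shelf setk(k: pla, v: ~it) ~> nil
% 7. shelf setk(k: slajo, v: -578) ~> nil
% 8. shelf pull(k: pla) ~> 1811/738
% 9. shelf carries(k: cox) ~> no
% 10. shelf size() ~> 2
% 11. shelfsys scribe(p: /zobi, c: prohi) ~> created
% 12. shelfsys survey(p: /) ~> [zobi]
% 13. shelfsys scribe(p: /zobi, c: smume) ~> overwrote
% 14. shelf pull(k: slajo) ~> -578

Answer: {pla=1811/738, slajo=-578}


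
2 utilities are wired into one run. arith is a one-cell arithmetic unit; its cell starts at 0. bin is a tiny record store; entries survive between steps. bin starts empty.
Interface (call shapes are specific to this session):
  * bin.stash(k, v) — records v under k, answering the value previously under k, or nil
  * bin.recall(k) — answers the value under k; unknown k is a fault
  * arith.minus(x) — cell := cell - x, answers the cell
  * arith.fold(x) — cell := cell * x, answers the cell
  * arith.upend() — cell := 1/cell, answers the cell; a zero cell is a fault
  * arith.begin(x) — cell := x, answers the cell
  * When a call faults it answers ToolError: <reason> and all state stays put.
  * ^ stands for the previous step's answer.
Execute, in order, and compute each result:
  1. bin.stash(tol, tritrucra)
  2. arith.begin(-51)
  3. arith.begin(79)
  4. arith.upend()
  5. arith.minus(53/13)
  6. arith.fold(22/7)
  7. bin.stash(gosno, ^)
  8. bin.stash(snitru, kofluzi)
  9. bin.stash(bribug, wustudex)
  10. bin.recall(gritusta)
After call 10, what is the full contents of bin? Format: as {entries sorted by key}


I call stash on k: tol, v: tritrucra, which returns nil.
Using begin on x: -51, → -51.
I invoke begin on x: 79, yielding 79.
Invoking upend, and get 1/79.
Using minus on x: 53/13, — result: -4174/1027.
Now I run fold on x: 22/7, and see -91828/7189.
I run stash on k: gosno, v: ^, yielding nil.
Using stash on k: snitru, v: kofluzi, which returns nil.
Then stash on k: bribug, v: wustudex: nil.
I run recall on k: gritusta, → ToolError: no such key gritusta.

Answer: {bribug=wustudex, gosno=-91828/7189, snitru=kofluzi, tol=tritrucra}


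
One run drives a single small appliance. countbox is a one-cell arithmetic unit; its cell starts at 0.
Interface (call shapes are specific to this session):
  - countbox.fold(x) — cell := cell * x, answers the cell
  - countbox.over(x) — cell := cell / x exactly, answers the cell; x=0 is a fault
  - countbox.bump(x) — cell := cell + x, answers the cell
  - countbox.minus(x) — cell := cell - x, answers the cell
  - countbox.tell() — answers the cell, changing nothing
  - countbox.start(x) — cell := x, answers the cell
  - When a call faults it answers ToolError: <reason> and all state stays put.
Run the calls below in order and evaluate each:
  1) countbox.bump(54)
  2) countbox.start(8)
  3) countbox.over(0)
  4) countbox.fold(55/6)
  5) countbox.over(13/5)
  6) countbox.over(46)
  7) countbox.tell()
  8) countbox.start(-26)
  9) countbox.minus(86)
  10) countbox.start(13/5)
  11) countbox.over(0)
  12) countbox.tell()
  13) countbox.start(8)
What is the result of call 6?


·→ countbox.bump(x=54)
·← 54
·→ countbox.start(x=8)
·← 8
·→ countbox.over(x=0)
·← ToolError: division by zero
·→ countbox.fold(x=55/6)
·← 220/3
·→ countbox.over(x=13/5)
·← 1100/39
·→ countbox.over(x=46)
·← 550/897
·→ countbox.tell()
·← 550/897
·→ countbox.start(x=-26)
·← -26
·→ countbox.minus(x=86)
·← -112
·→ countbox.start(x=13/5)
·← 13/5
·→ countbox.over(x=0)
·← ToolError: division by zero
·→ countbox.tell()
·← 13/5
·→ countbox.start(x=8)
·← 8

Answer: 550/897


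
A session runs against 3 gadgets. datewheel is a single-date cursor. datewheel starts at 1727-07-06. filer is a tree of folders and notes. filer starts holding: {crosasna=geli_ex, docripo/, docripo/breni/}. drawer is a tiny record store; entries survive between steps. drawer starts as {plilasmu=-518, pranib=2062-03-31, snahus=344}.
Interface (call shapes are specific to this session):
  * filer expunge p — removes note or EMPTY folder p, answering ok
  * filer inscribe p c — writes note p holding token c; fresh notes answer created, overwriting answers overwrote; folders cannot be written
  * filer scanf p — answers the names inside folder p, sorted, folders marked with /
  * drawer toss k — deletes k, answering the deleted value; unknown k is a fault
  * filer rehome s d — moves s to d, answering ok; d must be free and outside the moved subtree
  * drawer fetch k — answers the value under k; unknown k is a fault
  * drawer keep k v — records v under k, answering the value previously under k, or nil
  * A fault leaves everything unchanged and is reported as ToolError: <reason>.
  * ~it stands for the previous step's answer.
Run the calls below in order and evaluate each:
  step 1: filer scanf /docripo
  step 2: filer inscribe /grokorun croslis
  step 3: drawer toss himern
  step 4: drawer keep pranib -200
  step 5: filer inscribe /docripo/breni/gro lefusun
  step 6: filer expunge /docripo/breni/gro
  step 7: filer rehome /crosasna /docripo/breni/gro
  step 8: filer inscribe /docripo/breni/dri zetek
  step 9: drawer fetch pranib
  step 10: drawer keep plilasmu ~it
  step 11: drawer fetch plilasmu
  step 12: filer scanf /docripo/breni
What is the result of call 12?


Answer: [dri, gro]

Derivation:
-> filer scanf(/docripo)
<- [breni/]
-> filer inscribe(/grokorun, croslis)
<- created
-> drawer toss(himern)
<- ToolError: no such key himern
-> drawer keep(pranib, -200)
<- 2062-03-31
-> filer inscribe(/docripo/breni/gro, lefusun)
<- created
-> filer expunge(/docripo/breni/gro)
<- ok
-> filer rehome(/crosasna, /docripo/breni/gro)
<- ok
-> filer inscribe(/docripo/breni/dri, zetek)
<- created
-> drawer fetch(pranib)
<- -200
-> drawer keep(plilasmu, ~it)
<- -518
-> drawer fetch(plilasmu)
<- -200
-> filer scanf(/docripo/breni)
<- [dri, gro]


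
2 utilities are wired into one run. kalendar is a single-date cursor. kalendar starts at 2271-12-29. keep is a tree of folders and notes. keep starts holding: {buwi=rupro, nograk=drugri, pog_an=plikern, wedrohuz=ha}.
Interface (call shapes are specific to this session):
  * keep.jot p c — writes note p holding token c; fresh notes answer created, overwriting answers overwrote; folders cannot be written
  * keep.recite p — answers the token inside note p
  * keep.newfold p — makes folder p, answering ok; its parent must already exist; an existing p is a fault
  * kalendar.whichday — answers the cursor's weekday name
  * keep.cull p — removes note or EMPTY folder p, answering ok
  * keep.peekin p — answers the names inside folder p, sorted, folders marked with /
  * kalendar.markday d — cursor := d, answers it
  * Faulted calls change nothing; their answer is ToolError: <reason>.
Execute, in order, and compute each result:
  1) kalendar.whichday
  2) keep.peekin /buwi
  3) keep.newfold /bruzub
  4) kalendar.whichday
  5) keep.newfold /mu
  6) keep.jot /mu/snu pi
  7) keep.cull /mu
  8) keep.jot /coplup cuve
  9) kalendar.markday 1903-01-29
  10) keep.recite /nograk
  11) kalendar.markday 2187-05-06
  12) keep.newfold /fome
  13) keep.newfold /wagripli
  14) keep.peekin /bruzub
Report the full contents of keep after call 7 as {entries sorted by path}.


Answer: {bruzub/, buwi=rupro, mu/, mu/snu=pi, nograk=drugri, pog_an=plikern, wedrohuz=ha}

Derivation:
·→ whichday()
·← Friday
·→ peekin(p: /buwi)
·← ToolError: not a directory
·→ newfold(p: /bruzub)
·← ok
·→ whichday()
·← Friday
·→ newfold(p: /mu)
·← ok
·→ jot(p: /mu/snu, c: pi)
·← created
·→ cull(p: /mu)
·← ToolError: not empty
·→ jot(p: /coplup, c: cuve)
·← created
·→ markday(d: 1903-01-29)
·← 1903-01-29
·→ recite(p: /nograk)
·← drugri
·→ markday(d: 2187-05-06)
·← 2187-05-06
·→ newfold(p: /fome)
·← ok
·→ newfold(p: /wagripli)
·← ok
·→ peekin(p: /bruzub)
·← []
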